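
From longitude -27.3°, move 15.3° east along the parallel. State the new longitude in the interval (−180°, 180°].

-12.0°

Start at -27.3°; shift +15.3° → -12.0°.
-12.0° already lies in (−180°, 180°].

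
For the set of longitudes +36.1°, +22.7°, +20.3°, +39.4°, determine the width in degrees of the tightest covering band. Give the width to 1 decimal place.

Sort the longitudes: +20.3°, +22.7°, +36.1°, +39.4°.
Eastward gaps between consecutive values (wrapping around): 2.4°, 13.4°, 3.3°, 340.9°.
Largest gap = 340.9° ⇒ minimal covering band is its complement: 360° − 340.9° = 19.1°.
Band runs from +20.3° eastward to +39.4°.

19.1°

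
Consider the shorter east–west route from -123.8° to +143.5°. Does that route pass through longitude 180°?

Yes

Naïve |143.5 − -123.8| = 267.3° > 180°, so the shorter arc goes the other way round — across 180°.
Signed shortest Δλ = ((143.5 − -123.8 + 180) mod 360) − 180 = -92.7°.
Going west by 92.7° from -123.8° passes through 180° before reaching +143.5°.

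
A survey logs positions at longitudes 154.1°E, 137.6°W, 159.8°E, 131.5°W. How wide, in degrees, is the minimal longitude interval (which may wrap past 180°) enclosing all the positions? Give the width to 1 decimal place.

74.4°

Sort the longitudes: -137.6°, -131.5°, +154.1°, +159.8°.
Eastward gaps between consecutive values (wrapping around): 6.1°, 285.6°, 5.7°, 62.6°.
Largest gap = 285.6° ⇒ minimal covering band is its complement: 360° − 285.6° = 74.4°.
Band runs from +154.1° eastward to -131.5°, crossing the antimeridian.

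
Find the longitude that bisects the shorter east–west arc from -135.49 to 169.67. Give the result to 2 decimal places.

-162.91°

Signed shortest Δλ from -135.49° to +169.67° is -54.84°.
Midpoint longitude = -135.49° + (-54.84°)/2 = -135.49° − 27.42° = -162.91°.
(The naïve average (-135.49 + +169.67)/2 = 17.09° is on the wrong side of the globe.)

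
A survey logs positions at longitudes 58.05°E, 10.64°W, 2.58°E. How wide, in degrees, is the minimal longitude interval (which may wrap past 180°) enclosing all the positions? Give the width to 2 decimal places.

68.69°

Sort the longitudes: -10.64°, +2.58°, +58.05°.
Eastward gaps between consecutive values (wrapping around): 13.22°, 55.47°, 291.31°.
Largest gap = 291.31° ⇒ minimal covering band is its complement: 360° − 291.31° = 68.69°.
Band runs from -10.64° eastward to +58.05°.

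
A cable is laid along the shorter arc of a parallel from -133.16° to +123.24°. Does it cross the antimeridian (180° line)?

Yes

Naïve |123.24 − -133.16| = 256.4° > 180°, so the shorter arc goes the other way round — across 180°.
Signed shortest Δλ = ((123.24 − -133.16 + 180) mod 360) − 180 = -103.6°.
Going west by 103.6° from -133.16° passes through 180° before reaching +123.24°.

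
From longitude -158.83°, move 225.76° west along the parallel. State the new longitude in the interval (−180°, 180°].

Start at -158.83°; shift −225.76° → -384.59°.
-384.59° lies outside (−180°, 180°]; add 360° → -24.59°.

-24.59°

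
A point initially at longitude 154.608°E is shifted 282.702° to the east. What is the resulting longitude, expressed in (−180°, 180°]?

77.310°E

Start at +154.608°; shift +282.702° → +437.310°.
+437.310° lies outside (−180°, 180°]; subtract 360° → +77.310°.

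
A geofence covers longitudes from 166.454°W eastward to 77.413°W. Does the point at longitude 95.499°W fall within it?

Yes

Band width going east from -166.454° to -77.413°: ((-77.413 − -166.454) mod 360) = 89.041°.
Offset of -95.499° east of the west edge: ((-95.499 − -166.454) mod 360) = 70.955°.
70.955° ≤ 89.041° ⇒ inside.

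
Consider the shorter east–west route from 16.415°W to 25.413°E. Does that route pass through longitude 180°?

No

Signed shortest Δλ = ((25.413 − -16.415 + 180) mod 360) − 180 = 41.828°.
Going east by 41.828° from -16.415° reaches +25.413° without touching 180°.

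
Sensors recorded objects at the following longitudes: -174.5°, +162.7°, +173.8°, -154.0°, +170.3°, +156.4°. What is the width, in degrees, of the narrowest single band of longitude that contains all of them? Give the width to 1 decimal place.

49.6°

Sort the longitudes: -174.5°, -154.0°, +156.4°, +162.7°, +170.3°, +173.8°.
Eastward gaps between consecutive values (wrapping around): 20.5°, 310.4°, 6.3°, 7.6°, 3.5°, 11.7°.
Largest gap = 310.4° ⇒ minimal covering band is its complement: 360° − 310.4° = 49.6°.
Band runs from +156.4° eastward to -154.0°, crossing the antimeridian.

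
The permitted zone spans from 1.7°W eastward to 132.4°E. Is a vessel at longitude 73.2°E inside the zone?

Band width going east from -1.7° to +132.4°: ((132.4 − -1.7) mod 360) = 134.1°.
Offset of +73.2° east of the west edge: ((73.2 − -1.7) mod 360) = 74.9°.
74.9° ≤ 134.1° ⇒ inside.

Yes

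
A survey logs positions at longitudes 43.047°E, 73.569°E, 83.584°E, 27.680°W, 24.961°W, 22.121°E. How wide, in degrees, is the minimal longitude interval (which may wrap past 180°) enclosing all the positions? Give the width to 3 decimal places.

111.264°

Sort the longitudes: -27.680°, -24.961°, +22.121°, +43.047°, +73.569°, +83.584°.
Eastward gaps between consecutive values (wrapping around): 2.719°, 47.082°, 20.926°, 30.522°, 10.015°, 248.736°.
Largest gap = 248.736° ⇒ minimal covering band is its complement: 360° − 248.736° = 111.264°.
Band runs from -27.680° eastward to +83.584°.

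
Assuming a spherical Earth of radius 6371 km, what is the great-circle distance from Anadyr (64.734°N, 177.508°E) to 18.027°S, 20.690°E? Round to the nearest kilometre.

14540 km

Δλ = 20.690 − 177.508 = -156.818°.
Δφ = -18.027 − 64.734 = -82.761°.
a = sin²(Δφ/2) + cos φ₁ · cos φ₂ · sin²(Δλ/2) = 0.826480.
c = 2·atan2(√a, √(1−a)) = 2.28228 rad → d = 6371·c ≈ 14540.41 km.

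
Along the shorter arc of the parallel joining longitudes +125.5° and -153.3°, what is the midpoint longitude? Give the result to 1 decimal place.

+166.1°

Signed shortest Δλ from +125.5° to -153.3° is +81.2°.
Midpoint longitude = +125.5° + (+81.2°)/2 = +125.5° + 40.6° = +166.1°.
(The naïve average (+125.5 + -153.3)/2 = -13.9° is on the wrong side of the globe.)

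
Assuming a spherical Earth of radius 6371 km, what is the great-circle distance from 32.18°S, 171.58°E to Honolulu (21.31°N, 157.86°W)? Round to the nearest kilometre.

6778 km

Δλ = -157.86 − 171.58 = -329.44°; wrapped into (−180°, 180°]: 30.56°.
Δφ = 21.31 − -32.18 = 53.49°.
a = sin²(Δφ/2) + cos φ₁ · cos φ₂ · sin²(Δλ/2) = 0.257282.
c = 2·atan2(√a, √(1−a)) = 1.06393 rad → d = 6371·c ≈ 6778.32 km.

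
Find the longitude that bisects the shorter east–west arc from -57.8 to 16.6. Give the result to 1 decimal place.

-20.6°

Signed shortest Δλ from -57.8° to +16.6° is +74.4°.
Midpoint longitude = -57.8° + (+74.4°)/2 = -57.8° + 37.2° = -20.6°.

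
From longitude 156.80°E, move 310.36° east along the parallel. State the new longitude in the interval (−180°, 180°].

Start at +156.80°; shift +310.36° → +467.16°.
+467.16° lies outside (−180°, 180°]; subtract 360° → +107.16°.

107.16°E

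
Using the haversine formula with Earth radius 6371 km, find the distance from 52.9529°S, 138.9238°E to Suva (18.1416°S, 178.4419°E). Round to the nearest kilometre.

5155 km

Δλ = 178.4419 − 138.9238 = 39.5181°.
Δφ = -18.1416 − -52.9529 = 34.8113°.
a = sin²(Δφ/2) + cos φ₁ · cos φ₂ · sin²(Δλ/2) = 0.154914.
c = 2·atan2(√a, √(1−a)) = 0.80907 rad → d = 6371·c ≈ 5154.59 km.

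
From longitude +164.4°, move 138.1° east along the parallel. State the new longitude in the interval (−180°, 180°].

Start at +164.4°; shift +138.1° → +302.5°.
+302.5° lies outside (−180°, 180°]; subtract 360° → -57.5°.

-57.5°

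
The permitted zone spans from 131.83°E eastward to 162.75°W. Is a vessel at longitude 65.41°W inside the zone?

No

Band width going east from +131.83° to -162.75°: ((-162.75 − 131.83) mod 360) = 65.42°.
Offset of -65.41° east of the west edge: ((-65.41 − 131.83) mod 360) = 162.76°.
162.76° > 65.42° ⇒ outside.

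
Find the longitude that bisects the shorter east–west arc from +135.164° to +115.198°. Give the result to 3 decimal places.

Signed shortest Δλ from +135.164° to +115.198° is -19.966°.
Midpoint longitude = +135.164° + (-19.966°)/2 = +135.164° − 9.983° = +125.181°.

+125.181°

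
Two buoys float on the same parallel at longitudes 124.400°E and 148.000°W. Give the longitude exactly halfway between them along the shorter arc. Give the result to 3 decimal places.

168.200°E

Signed shortest Δλ from +124.400° to -148.000° is +87.600°.
Midpoint longitude = +124.400° + (+87.600°)/2 = +124.400° + 43.800° = +168.200°.
(The naïve average (+124.400 + -148.000)/2 = -11.8° is on the wrong side of the globe.)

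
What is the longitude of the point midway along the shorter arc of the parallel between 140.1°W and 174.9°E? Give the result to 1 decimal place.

Signed shortest Δλ from -140.1° to +174.9° is -45.0°.
Midpoint longitude = -140.1° + (-45.0°)/2 = -140.1° − 22.5° = -162.6°.
(The naïve average (-140.1 + +174.9)/2 = 17.4° is on the wrong side of the globe.)

162.6°W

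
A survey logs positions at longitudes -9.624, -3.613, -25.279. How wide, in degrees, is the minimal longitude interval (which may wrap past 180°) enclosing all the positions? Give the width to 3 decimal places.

21.666°

Sort the longitudes: -25.279°, -9.624°, -3.613°.
Eastward gaps between consecutive values (wrapping around): 15.655°, 6.011°, 338.334°.
Largest gap = 338.334° ⇒ minimal covering band is its complement: 360° − 338.334° = 21.666°.
Band runs from -25.279° eastward to -3.613°.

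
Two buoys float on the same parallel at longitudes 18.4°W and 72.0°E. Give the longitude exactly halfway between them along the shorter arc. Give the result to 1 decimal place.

26.8°E

Signed shortest Δλ from -18.4° to +72.0° is +90.4°.
Midpoint longitude = -18.4° + (+90.4°)/2 = -18.4° + 45.2° = +26.8°.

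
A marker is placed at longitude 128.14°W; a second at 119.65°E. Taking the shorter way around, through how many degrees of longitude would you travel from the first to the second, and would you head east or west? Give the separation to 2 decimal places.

Raw difference: 119.65 − -128.14 = 247.79°.
Normalise into (−180°, 180°]: 247.79° − 360° = -112.21°.
Negative ⇒ the second point lies to the west; separation 112.21°.

112.21° west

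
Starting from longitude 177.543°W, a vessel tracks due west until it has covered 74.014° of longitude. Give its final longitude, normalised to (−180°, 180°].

108.443°E

Start at -177.543°; shift −74.014° → -251.557°.
-251.557° lies outside (−180°, 180°]; add 360° → +108.443°.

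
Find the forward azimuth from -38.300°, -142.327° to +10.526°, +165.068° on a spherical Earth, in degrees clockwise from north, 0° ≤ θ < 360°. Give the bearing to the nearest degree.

303°

Δλ = 165.068 − -142.327 = 307.395°; wrapped into (−180°, 180°]: -52.605°.
θ = atan2( sin Δλ · cos φ₂ , cos φ₁ · sin φ₂ − sin φ₁ · cos φ₂ · cos Δλ )
  = atan2(-0.78110, 0.51343) = -56.683° → normalised to [0°, 360°): 303.317°.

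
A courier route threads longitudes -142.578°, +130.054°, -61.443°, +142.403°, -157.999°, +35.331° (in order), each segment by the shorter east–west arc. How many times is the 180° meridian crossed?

5

Leg 1: -142.578° → +130.054°, shortest Δλ = -87.368° (west) — crosses 180°.
Leg 2: +130.054° → -61.443°, shortest Δλ = 168.503° (east) — crosses 180°.
Leg 3: -61.443° → +142.403°, shortest Δλ = -156.154° (west) — crosses 180°.
Leg 4: +142.403° → -157.999°, shortest Δλ = 59.598° (east) — crosses 180°.
Leg 5: -157.999° → +35.331°, shortest Δλ = -166.67° (west) — crosses 180°.
Total crossings: 5.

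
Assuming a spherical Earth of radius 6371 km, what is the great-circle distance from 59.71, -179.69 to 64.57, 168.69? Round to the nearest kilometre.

Δλ = 168.69 − -179.69 = 348.38°; wrapped into (−180°, 180°]: -11.62°.
Δφ = 64.57 − 59.71 = 4.86°.
a = sin²(Δφ/2) + cos φ₁ · cos φ₂ · sin²(Δλ/2) = 0.004017.
c = 2·atan2(√a, √(1−a)) = 0.12685 rad → d = 6371·c ≈ 808.14 km.

808 km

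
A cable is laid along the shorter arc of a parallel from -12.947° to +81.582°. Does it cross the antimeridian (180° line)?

Signed shortest Δλ = ((81.582 − -12.947 + 180) mod 360) − 180 = 94.529°.
Going east by 94.529° from -12.947° reaches +81.582° without touching 180°.

No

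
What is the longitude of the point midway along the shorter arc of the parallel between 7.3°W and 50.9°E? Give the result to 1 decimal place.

Signed shortest Δλ from -7.3° to +50.9° is +58.2°.
Midpoint longitude = -7.3° + (+58.2°)/2 = -7.3° + 29.1° = +21.8°.

21.8°E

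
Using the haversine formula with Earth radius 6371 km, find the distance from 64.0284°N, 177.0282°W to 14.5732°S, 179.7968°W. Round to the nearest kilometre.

Δλ = -179.7968 − -177.0282 = -2.7686°.
Δφ = -14.5732 − 64.0284 = -78.6016°.
a = sin²(Δφ/2) + cos φ₁ · cos φ₂ · sin²(Δλ/2) = 0.401432.
c = 2·atan2(√a, √(1−a)) = 1.37236 rad → d = 6371·c ≈ 8743.31 km.

8743 km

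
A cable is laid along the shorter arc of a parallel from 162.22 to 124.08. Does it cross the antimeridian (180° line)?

No

Signed shortest Δλ = ((124.08 − 162.22 + 180) mod 360) − 180 = -38.14°.
Going west by 38.14° from +162.22° reaches +124.08° without touching 180°.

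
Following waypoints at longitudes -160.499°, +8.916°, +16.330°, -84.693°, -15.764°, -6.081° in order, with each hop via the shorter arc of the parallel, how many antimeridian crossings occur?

Leg 1: -160.499° → +8.916°, shortest Δλ = 169.415° (east) — does not cross 180°.
Leg 2: +8.916° → +16.330°, shortest Δλ = 7.414° (east) — does not cross 180°.
Leg 3: +16.330° → -84.693°, shortest Δλ = -101.023° (west) — does not cross 180°.
Leg 4: -84.693° → -15.764°, shortest Δλ = 68.929° (east) — does not cross 180°.
Leg 5: -15.764° → -6.081°, shortest Δλ = 9.683° (east) — does not cross 180°.
Total crossings: 0.

0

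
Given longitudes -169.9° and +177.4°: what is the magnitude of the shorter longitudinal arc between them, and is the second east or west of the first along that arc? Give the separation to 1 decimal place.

Raw difference: 177.4 − -169.9 = 347.3°.
Normalise into (−180°, 180°]: 347.3° − 360° = -12.7°.
Negative ⇒ the second point lies to the west; separation 12.7°.

12.7° west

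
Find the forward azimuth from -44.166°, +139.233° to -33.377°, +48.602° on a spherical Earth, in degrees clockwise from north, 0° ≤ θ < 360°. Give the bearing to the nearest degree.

Δλ = 48.602 − 139.233 = -90.631°.
θ = atan2( sin Δλ · cos φ₂ , cos φ₁ · sin φ₂ − sin φ₁ · cos φ₂ · cos Δλ )
  = atan2(-0.83502, -0.40104) = -115.654° → normalised to [0°, 360°): 244.346°.

244°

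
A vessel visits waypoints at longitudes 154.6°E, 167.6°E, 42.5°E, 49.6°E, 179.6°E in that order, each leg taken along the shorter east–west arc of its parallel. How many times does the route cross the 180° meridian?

Leg 1: +154.6° → +167.6°, shortest Δλ = 13.0° (east) — does not cross 180°.
Leg 2: +167.6° → +42.5°, shortest Δλ = -125.1° (west) — does not cross 180°.
Leg 3: +42.5° → +49.6°, shortest Δλ = 7.1° (east) — does not cross 180°.
Leg 4: +49.6° → +179.6°, shortest Δλ = 130.0° (east) — does not cross 180°.
Total crossings: 0.

0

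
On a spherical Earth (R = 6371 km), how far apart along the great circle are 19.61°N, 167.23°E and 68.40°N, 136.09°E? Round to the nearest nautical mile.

Δλ = 136.09 − 167.23 = -31.14°.
Δφ = 68.40 − 19.61 = 48.79°.
a = sin²(Δφ/2) + cos φ₁ · cos φ₂ · sin²(Δλ/2) = 0.195574.
c = 2·atan2(√a, √(1−a)) = 0.91618 rad → d = 6371·c ≈ 5837.00 km ≈ 3151.73 nmi.

3152 nmi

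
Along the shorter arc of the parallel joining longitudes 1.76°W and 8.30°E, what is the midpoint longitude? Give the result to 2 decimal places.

Signed shortest Δλ from -1.76° to +8.30° is +10.06°.
Midpoint longitude = -1.76° + (+10.06°)/2 = -1.76° + 5.03° = +3.27°.

3.27°E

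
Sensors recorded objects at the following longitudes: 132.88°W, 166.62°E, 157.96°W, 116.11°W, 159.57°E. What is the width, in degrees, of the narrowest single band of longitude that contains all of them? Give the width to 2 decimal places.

84.32°

Sort the longitudes: -157.96°, -132.88°, -116.11°, +159.57°, +166.62°.
Eastward gaps between consecutive values (wrapping around): 25.08°, 16.77°, 275.68°, 7.05°, 35.42°.
Largest gap = 275.68° ⇒ minimal covering band is its complement: 360° − 275.68° = 84.32°.
Band runs from +159.57° eastward to -116.11°, crossing the antimeridian.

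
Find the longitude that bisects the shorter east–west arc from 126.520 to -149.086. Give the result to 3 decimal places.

+168.717°

Signed shortest Δλ from +126.520° to -149.086° is +84.394°.
Midpoint longitude = +126.520° + (+84.394°)/2 = +126.520° + 42.197° = +168.717°.
(The naïve average (+126.520 + -149.086)/2 = -11.283° is on the wrong side of the globe.)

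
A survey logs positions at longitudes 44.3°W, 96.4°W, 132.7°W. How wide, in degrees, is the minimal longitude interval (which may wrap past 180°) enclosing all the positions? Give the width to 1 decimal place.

88.4°

Sort the longitudes: -132.7°, -96.4°, -44.3°.
Eastward gaps between consecutive values (wrapping around): 36.3°, 52.1°, 271.6°.
Largest gap = 271.6° ⇒ minimal covering band is its complement: 360° − 271.6° = 88.4°.
Band runs from -132.7° eastward to -44.3°.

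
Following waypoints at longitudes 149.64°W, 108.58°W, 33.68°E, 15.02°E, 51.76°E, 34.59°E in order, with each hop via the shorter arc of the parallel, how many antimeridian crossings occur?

0

Leg 1: -149.64° → -108.58°, shortest Δλ = 41.06° (east) — does not cross 180°.
Leg 2: -108.58° → +33.68°, shortest Δλ = 142.26° (east) — does not cross 180°.
Leg 3: +33.68° → +15.02°, shortest Δλ = -18.66° (west) — does not cross 180°.
Leg 4: +15.02° → +51.76°, shortest Δλ = 36.74° (east) — does not cross 180°.
Leg 5: +51.76° → +34.59°, shortest Δλ = -17.17° (west) — does not cross 180°.
Total crossings: 0.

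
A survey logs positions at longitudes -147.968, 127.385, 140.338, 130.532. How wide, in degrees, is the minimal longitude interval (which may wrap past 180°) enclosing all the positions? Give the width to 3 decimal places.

84.647°

Sort the longitudes: -147.968°, +127.385°, +130.532°, +140.338°.
Eastward gaps between consecutive values (wrapping around): 275.353°, 3.147°, 9.806°, 71.694°.
Largest gap = 275.353° ⇒ minimal covering band is its complement: 360° − 275.353° = 84.647°.
Band runs from +127.385° eastward to -147.968°, crossing the antimeridian.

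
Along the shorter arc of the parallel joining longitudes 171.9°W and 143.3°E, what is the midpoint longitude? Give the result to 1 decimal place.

165.7°E

Signed shortest Δλ from -171.9° to +143.3° is -44.8°.
Midpoint longitude = -171.9° + (-44.8°)/2 = -171.9° − 22.4° = -194.3°.
Normalise into (−180°, 180°]: +165.7°.
(The naïve average (-171.9 + +143.3)/2 = -14.3° is on the wrong side of the globe.)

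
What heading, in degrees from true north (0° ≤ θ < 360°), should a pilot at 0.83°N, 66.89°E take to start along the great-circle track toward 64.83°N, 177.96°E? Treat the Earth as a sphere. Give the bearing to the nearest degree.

Δλ = 177.96 − 66.89 = 111.07°.
θ = atan2( sin Δλ · cos φ₂ , cos φ₁ · sin φ₂ − sin φ₁ · cos φ₂ · cos Δλ )
  = atan2(0.39687, 0.90717) = 23.629° → normalised to [0°, 360°): 23.629°.

24°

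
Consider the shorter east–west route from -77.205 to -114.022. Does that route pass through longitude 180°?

No

Signed shortest Δλ = ((-114.022 − -77.205 + 180) mod 360) − 180 = -36.817°.
Going west by 36.817° from -77.205° reaches -114.022° without touching 180°.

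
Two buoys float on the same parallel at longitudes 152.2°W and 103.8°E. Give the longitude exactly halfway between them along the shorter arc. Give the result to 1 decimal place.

Signed shortest Δλ from -152.2° to +103.8° is -104.0°.
Midpoint longitude = -152.2° + (-104.0°)/2 = -152.2° − 52.0° = -204.2°.
Normalise into (−180°, 180°]: +155.8°.
(The naïve average (-152.2 + +103.8)/2 = -24.2° is on the wrong side of the globe.)

155.8°E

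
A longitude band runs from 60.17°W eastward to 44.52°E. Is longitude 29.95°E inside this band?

Band width going east from -60.17° to +44.52°: ((44.52 − -60.17) mod 360) = 104.69°.
Offset of +29.95° east of the west edge: ((29.95 − -60.17) mod 360) = 90.12°.
90.12° ≤ 104.69° ⇒ inside.

Yes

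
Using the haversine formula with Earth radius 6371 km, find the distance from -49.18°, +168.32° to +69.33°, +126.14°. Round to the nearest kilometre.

13620 km

Δλ = 126.14 − 168.32 = -42.18°.
Δφ = 69.33 − -49.18 = 118.51°.
a = sin²(Δφ/2) + cos φ₁ · cos φ₂ · sin²(Δλ/2) = 0.768533.
c = 2·atan2(√a, √(1−a)) = 2.13775 rad → d = 6371·c ≈ 13619.61 km.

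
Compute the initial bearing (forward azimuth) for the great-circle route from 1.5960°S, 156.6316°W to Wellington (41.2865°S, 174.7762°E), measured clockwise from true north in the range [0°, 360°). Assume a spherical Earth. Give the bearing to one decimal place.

Δλ = 174.7762 − -156.6316 = 331.4078°; wrapped into (−180°, 180°]: -28.5922°.
θ = atan2( sin Δλ · cos φ₂ , cos φ₁ · sin φ₂ − sin φ₁ · cos φ₂ · cos Δλ )
  = atan2(-0.35961, -0.64119) = -150.714° → normalised to [0°, 360°): 209.286°.

209.3°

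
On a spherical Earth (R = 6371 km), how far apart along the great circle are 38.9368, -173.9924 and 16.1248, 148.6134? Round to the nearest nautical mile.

2390 nmi

Δλ = 148.6134 − -173.9924 = 322.6058°; wrapped into (−180°, 180°]: -37.3942°.
Δφ = 16.1248 − 38.9368 = -22.8120°.
a = sin²(Δφ/2) + cos φ₁ · cos φ₂ · sin²(Δλ/2) = 0.115897.
c = 2·atan2(√a, √(1−a)) = 0.69476 rad → d = 6371·c ≈ 4426.32 km ≈ 2390.02 nmi.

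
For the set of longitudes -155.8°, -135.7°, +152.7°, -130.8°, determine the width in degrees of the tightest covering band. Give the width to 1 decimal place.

76.5°

Sort the longitudes: -155.8°, -135.7°, -130.8°, +152.7°.
Eastward gaps between consecutive values (wrapping around): 20.1°, 4.9°, 283.5°, 51.5°.
Largest gap = 283.5° ⇒ minimal covering band is its complement: 360° − 283.5° = 76.5°.
Band runs from +152.7° eastward to -130.8°, crossing the antimeridian.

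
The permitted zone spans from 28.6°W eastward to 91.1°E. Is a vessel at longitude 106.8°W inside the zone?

No

Band width going east from -28.6° to +91.1°: ((91.1 − -28.6) mod 360) = 119.7°.
Offset of -106.8° east of the west edge: ((-106.8 − -28.6) mod 360) = 281.8°.
281.8° > 119.7° ⇒ outside.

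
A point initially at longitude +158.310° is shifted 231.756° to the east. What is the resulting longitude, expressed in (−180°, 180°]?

Start at +158.310°; shift +231.756° → +390.066°.
+390.066° lies outside (−180°, 180°]; subtract 360° → +30.066°.

+30.066°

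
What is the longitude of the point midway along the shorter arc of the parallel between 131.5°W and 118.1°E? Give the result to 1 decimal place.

Signed shortest Δλ from -131.5° to +118.1° is -110.4°.
Midpoint longitude = -131.5° + (-110.4°)/2 = -131.5° − 55.2° = -186.7°.
Normalise into (−180°, 180°]: +173.3°.
(The naïve average (-131.5 + +118.1)/2 = -6.7° is on the wrong side of the globe.)

173.3°E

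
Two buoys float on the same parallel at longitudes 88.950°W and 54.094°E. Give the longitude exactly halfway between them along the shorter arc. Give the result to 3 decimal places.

Signed shortest Δλ from -88.950° to +54.094° is +143.044°.
Midpoint longitude = -88.950° + (+143.044°)/2 = -88.950° + 71.522° = -17.428°.

17.428°W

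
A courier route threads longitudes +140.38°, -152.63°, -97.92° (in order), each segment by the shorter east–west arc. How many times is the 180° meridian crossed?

Leg 1: +140.38° → -152.63°, shortest Δλ = 66.99° (east) — crosses 180°.
Leg 2: -152.63° → -97.92°, shortest Δλ = 54.71° (east) — does not cross 180°.
Total crossings: 1.

1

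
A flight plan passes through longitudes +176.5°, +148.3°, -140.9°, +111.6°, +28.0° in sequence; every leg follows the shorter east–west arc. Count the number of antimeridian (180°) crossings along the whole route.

Leg 1: +176.5° → +148.3°, shortest Δλ = -28.2° (west) — does not cross 180°.
Leg 2: +148.3° → -140.9°, shortest Δλ = 70.8° (east) — crosses 180°.
Leg 3: -140.9° → +111.6°, shortest Δλ = -107.5° (west) — crosses 180°.
Leg 4: +111.6° → +28.0°, shortest Δλ = -83.6° (west) — does not cross 180°.
Total crossings: 2.

2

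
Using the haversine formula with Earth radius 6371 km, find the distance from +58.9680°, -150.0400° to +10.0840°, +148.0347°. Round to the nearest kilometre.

7463 km

Δλ = 148.0347 − -150.0400 = 298.0747°; wrapped into (−180°, 180°]: -61.9253°.
Δφ = 10.0840 − 58.9680 = -48.8840°.
a = sin²(Δφ/2) + cos φ₁ · cos φ₂ · sin²(Δλ/2) = 0.305551.
c = 2·atan2(√a, √(1−a)) = 1.17136 rad → d = 6371·c ≈ 7462.74 km.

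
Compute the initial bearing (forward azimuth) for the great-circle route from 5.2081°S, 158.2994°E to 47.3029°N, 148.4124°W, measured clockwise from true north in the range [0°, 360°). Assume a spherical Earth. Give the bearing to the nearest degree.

Δλ = -148.4124 − 158.2994 = -306.7118°; wrapped into (−180°, 180°]: 53.2882°.
θ = atan2( sin Δλ · cos φ₂ , cos φ₁ · sin φ₂ − sin φ₁ · cos φ₂ · cos Δλ )
  = atan2(0.54362, 0.76871) = 35.267° → normalised to [0°, 360°): 35.267°.

35°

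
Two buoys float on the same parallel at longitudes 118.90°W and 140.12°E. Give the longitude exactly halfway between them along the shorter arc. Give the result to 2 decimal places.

Signed shortest Δλ from -118.90° to +140.12° is -100.98°.
Midpoint longitude = -118.90° + (-100.98°)/2 = -118.90° − 50.49° = -169.39°.
(The naïve average (-118.90 + +140.12)/2 = 10.61° is on the wrong side of the globe.)

169.39°W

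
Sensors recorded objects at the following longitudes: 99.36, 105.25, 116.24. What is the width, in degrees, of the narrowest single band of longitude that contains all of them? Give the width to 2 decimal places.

16.88°

Sort the longitudes: +99.36°, +105.25°, +116.24°.
Eastward gaps between consecutive values (wrapping around): 5.89°, 10.99°, 343.12°.
Largest gap = 343.12° ⇒ minimal covering band is its complement: 360° − 343.12° = 16.88°.
Band runs from +99.36° eastward to +116.24°.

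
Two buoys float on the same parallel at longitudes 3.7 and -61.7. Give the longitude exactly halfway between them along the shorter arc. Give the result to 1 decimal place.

Signed shortest Δλ from +3.7° to -61.7° is -65.4°.
Midpoint longitude = +3.7° + (-65.4°)/2 = +3.7° − 32.7° = -29.0°.

-29.0°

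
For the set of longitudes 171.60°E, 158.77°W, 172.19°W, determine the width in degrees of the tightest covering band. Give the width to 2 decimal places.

29.63°

Sort the longitudes: -172.19°, -158.77°, +171.60°.
Eastward gaps between consecutive values (wrapping around): 13.42°, 330.37°, 16.21°.
Largest gap = 330.37° ⇒ minimal covering band is its complement: 360° − 330.37° = 29.63°.
Band runs from +171.60° eastward to -158.77°, crossing the antimeridian.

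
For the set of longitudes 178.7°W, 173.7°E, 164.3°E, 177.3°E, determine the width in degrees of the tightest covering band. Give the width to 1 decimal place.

Sort the longitudes: -178.7°, +164.3°, +173.7°, +177.3°.
Eastward gaps between consecutive values (wrapping around): 343.0°, 9.4°, 3.6°, 4.0°.
Largest gap = 343.0° ⇒ minimal covering band is its complement: 360° − 343.0° = 17.0°.
Band runs from +164.3° eastward to -178.7°, crossing the antimeridian.

17.0°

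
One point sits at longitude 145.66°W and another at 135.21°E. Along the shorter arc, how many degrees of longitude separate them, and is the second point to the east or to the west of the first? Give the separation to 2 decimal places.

Raw difference: 135.21 − -145.66 = 280.87°.
Normalise into (−180°, 180°]: 280.87° − 360° = -79.13°.
Negative ⇒ the second point lies to the west; separation 79.13°.

79.13° west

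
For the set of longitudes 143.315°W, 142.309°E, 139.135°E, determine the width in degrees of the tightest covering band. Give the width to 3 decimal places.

Sort the longitudes: -143.315°, +139.135°, +142.309°.
Eastward gaps between consecutive values (wrapping around): 282.450°, 3.174°, 74.376°.
Largest gap = 282.450° ⇒ minimal covering band is its complement: 360° − 282.450° = 77.550°.
Band runs from +139.135° eastward to -143.315°, crossing the antimeridian.

77.550°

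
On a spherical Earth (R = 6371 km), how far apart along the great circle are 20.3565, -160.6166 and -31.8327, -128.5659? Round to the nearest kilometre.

Δλ = -128.5659 − -160.6166 = 32.0507°.
Δφ = -31.8327 − 20.3565 = -52.1892°.
a = sin²(Δφ/2) + cos φ₁ · cos φ₂ · sin²(Δλ/2) = 0.254176.
c = 2·atan2(√a, √(1−a)) = 1.05682 rad → d = 6371·c ≈ 6732.97 km.

6733 km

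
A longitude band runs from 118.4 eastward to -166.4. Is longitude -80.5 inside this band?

No

Band width going east from +118.4° to -166.4°: ((-166.4 − 118.4) mod 360) = 75.2°.
Offset of -80.5° east of the west edge: ((-80.5 − 118.4) mod 360) = 161.1°.
161.1° > 75.2° ⇒ outside.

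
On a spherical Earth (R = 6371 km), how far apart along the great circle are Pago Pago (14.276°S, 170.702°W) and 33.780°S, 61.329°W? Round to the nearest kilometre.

Δλ = -61.329 − -170.702 = 109.373°.
Δφ = -33.780 − -14.276 = -19.504°.
a = sin²(Δφ/2) + cos φ₁ · cos φ₂ · sin²(Δλ/2) = 0.565047.
c = 2·atan2(√a, √(1−a)) = 1.70126 rad → d = 6371·c ≈ 10838.73 km.

10839 km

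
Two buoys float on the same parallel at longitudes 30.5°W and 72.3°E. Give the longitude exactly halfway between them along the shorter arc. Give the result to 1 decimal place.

20.9°E

Signed shortest Δλ from -30.5° to +72.3° is +102.8°.
Midpoint longitude = -30.5° + (+102.8°)/2 = -30.5° + 51.4° = +20.9°.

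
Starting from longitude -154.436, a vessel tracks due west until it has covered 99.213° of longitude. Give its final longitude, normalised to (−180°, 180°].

Start at -154.436°; shift −99.213° → -253.649°.
-253.649° lies outside (−180°, 180°]; add 360° → +106.351°.

+106.351°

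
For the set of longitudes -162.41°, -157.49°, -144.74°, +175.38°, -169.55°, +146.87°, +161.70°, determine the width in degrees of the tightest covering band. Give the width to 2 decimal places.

Sort the longitudes: -169.55°, -162.41°, -157.49°, -144.74°, +146.87°, +161.70°, +175.38°.
Eastward gaps between consecutive values (wrapping around): 7.14°, 4.92°, 12.75°, 291.61°, 14.83°, 13.68°, 15.07°.
Largest gap = 291.61° ⇒ minimal covering band is its complement: 360° − 291.61° = 68.39°.
Band runs from +146.87° eastward to -144.74°, crossing the antimeridian.

68.39°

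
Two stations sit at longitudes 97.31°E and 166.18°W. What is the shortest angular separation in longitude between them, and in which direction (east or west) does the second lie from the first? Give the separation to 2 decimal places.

96.51° east

Raw difference: -166.18 − 97.31 = -263.49°.
Normalise into (−180°, 180°]: -263.49° + 360° = 96.51°.
Positive ⇒ the second point lies to the east; separation 96.51°.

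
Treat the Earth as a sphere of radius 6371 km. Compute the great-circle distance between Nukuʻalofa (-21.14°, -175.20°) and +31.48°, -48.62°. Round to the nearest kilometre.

14620 km

Δλ = -48.62 − -175.20 = 126.58°.
Δφ = 31.48 − -21.14 = 52.62°.
a = sin²(Δφ/2) + cos φ₁ · cos φ₂ · sin²(Δλ/2) = 0.831181.
c = 2·atan2(√a, √(1−a)) = 2.29476 rad → d = 6371·c ≈ 14619.94 km.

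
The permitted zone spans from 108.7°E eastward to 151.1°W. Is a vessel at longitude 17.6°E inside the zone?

No

Band width going east from +108.7° to -151.1°: ((-151.1 − 108.7) mod 360) = 100.2°.
Offset of +17.6° east of the west edge: ((17.6 − 108.7) mod 360) = 268.9°.
268.9° > 100.2° ⇒ outside.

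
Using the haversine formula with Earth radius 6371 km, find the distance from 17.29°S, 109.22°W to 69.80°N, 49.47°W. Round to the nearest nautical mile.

Δλ = -49.47 − -109.22 = 59.75°.
Δφ = 69.80 − -17.29 = 87.09°.
a = sin²(Δφ/2) + cos φ₁ · cos φ₂ · sin²(Δλ/2) = 0.556418.
c = 2·atan2(√a, √(1−a)) = 1.68387 rad → d = 6371·c ≈ 10727.96 km ≈ 5792.63 nmi.

5793 nmi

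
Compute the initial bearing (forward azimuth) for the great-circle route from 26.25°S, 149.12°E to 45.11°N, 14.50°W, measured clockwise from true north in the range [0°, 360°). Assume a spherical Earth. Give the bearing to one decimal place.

329.4°

Δλ = -14.50 − 149.12 = -163.62°.
θ = atan2( sin Δλ · cos φ₂ , cos φ₁ · sin φ₂ − sin φ₁ · cos φ₂ · cos Δλ )
  = atan2(-0.19903, 0.33593) = -30.645° → normalised to [0°, 360°): 329.355°.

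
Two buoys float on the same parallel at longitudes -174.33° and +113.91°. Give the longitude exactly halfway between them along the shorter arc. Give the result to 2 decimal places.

Signed shortest Δλ from -174.33° to +113.91° is -71.76°.
Midpoint longitude = -174.33° + (-71.76°)/2 = -174.33° − 35.88° = -210.21°.
Normalise into (−180°, 180°]: +149.79°.
(The naïve average (-174.33 + +113.91)/2 = -30.21° is on the wrong side of the globe.)

+149.79°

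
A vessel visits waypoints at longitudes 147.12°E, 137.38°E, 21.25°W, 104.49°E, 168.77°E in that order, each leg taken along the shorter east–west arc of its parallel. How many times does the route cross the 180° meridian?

Leg 1: +147.12° → +137.38°, shortest Δλ = -9.74° (west) — does not cross 180°.
Leg 2: +137.38° → -21.25°, shortest Δλ = -158.63° (west) — does not cross 180°.
Leg 3: -21.25° → +104.49°, shortest Δλ = 125.74° (east) — does not cross 180°.
Leg 4: +104.49° → +168.77°, shortest Δλ = 64.28° (east) — does not cross 180°.
Total crossings: 0.

0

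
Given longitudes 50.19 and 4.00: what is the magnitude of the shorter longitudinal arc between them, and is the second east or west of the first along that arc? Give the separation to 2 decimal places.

Raw difference: 4.00 − 50.19 = -46.19°.
Normalise into (−180°, 180°]: -46.19° stays -46.19°.
Negative ⇒ the second point lies to the west; separation 46.19°.

46.19° west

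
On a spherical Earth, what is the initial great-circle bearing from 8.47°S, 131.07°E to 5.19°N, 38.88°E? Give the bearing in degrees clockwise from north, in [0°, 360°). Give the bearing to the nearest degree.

275°

Δλ = 38.88 − 131.07 = -92.19°.
θ = atan2( sin Δλ · cos φ₂ , cos φ₁ · sin φ₂ − sin φ₁ · cos φ₂ · cos Δλ )
  = atan2(-0.99517, 0.08387) = -85.183° → normalised to [0°, 360°): 274.817°.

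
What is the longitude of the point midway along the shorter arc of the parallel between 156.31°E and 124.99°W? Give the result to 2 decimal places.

Signed shortest Δλ from +156.31° to -124.99° is +78.70°.
Midpoint longitude = +156.31° + (+78.70°)/2 = +156.31° + 39.35° = +195.66°.
Normalise into (−180°, 180°]: -164.34°.
(The naïve average (+156.31 + -124.99)/2 = 15.66° is on the wrong side of the globe.)

164.34°W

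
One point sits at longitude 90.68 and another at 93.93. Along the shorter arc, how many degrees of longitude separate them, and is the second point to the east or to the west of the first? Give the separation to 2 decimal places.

3.25° east

Raw difference: 93.93 − 90.68 = 3.25°.
Normalise into (−180°, 180°]: 3.25° stays 3.25°.
Positive ⇒ the second point lies to the east; separation 3.25°.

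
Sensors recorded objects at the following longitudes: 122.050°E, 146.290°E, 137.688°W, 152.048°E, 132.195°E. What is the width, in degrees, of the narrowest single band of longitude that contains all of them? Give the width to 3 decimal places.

100.262°

Sort the longitudes: -137.688°, +122.050°, +132.195°, +146.290°, +152.048°.
Eastward gaps between consecutive values (wrapping around): 259.738°, 10.145°, 14.095°, 5.758°, 70.264°.
Largest gap = 259.738° ⇒ minimal covering band is its complement: 360° − 259.738° = 100.262°.
Band runs from +122.050° eastward to -137.688°, crossing the antimeridian.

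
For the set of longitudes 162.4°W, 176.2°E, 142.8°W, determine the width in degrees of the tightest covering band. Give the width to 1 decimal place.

Sort the longitudes: -162.4°, -142.8°, +176.2°.
Eastward gaps between consecutive values (wrapping around): 19.6°, 319.0°, 21.4°.
Largest gap = 319.0° ⇒ minimal covering band is its complement: 360° − 319.0° = 41.0°.
Band runs from +176.2° eastward to -142.8°, crossing the antimeridian.

41.0°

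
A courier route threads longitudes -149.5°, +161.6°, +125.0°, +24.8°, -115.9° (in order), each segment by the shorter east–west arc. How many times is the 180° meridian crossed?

1

Leg 1: -149.5° → +161.6°, shortest Δλ = -48.9° (west) — crosses 180°.
Leg 2: +161.6° → +125.0°, shortest Δλ = -36.6° (west) — does not cross 180°.
Leg 3: +125.0° → +24.8°, shortest Δλ = -100.2° (west) — does not cross 180°.
Leg 4: +24.8° → -115.9°, shortest Δλ = -140.7° (west) — does not cross 180°.
Total crossings: 1.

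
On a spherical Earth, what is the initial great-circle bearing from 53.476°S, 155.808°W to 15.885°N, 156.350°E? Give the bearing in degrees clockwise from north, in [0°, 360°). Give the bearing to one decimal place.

Δλ = 156.350 − -155.808 = 312.158°; wrapped into (−180°, 180°]: -47.842°.
θ = atan2( sin Δλ · cos φ₂ , cos φ₁ · sin φ₂ − sin φ₁ · cos φ₂ · cos Δλ )
  = atan2(-0.71299, 0.68167) = -46.287° → normalised to [0°, 360°): 313.713°.

313.7°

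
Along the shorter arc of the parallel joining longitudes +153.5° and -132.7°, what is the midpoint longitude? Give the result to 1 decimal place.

Signed shortest Δλ from +153.5° to -132.7° is +73.8°.
Midpoint longitude = +153.5° + (+73.8°)/2 = +153.5° + 36.9° = +190.4°.
Normalise into (−180°, 180°]: -169.6°.
(The naïve average (+153.5 + -132.7)/2 = 10.4° is on the wrong side of the globe.)

-169.6°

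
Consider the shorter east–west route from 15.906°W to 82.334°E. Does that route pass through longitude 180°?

Signed shortest Δλ = ((82.334 − -15.906 + 180) mod 360) − 180 = 98.24°.
Going east by 98.24° from -15.906° reaches +82.334° without touching 180°.

No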